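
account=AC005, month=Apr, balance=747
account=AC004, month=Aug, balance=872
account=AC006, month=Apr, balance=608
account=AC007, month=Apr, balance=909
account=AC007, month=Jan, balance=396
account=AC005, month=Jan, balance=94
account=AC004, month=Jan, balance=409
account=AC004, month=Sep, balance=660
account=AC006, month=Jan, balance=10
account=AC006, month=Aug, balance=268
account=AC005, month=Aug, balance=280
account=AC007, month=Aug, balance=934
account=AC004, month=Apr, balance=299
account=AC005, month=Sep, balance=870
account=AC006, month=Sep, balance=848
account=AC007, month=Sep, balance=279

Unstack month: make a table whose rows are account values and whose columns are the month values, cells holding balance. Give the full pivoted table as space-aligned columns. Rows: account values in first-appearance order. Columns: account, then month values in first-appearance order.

account  Apr  Aug  Jan  Sep
AC005    747  280  94   870
AC004    299  872  409  660
AC006    608  268  10   848
AC007    909  934  396  279

Columns: account plus the 4 distinct month values (Apr, Aug, Jan, Sep).
For example, row AC005 column Apr takes balance=747 from the long row (AC005, Apr).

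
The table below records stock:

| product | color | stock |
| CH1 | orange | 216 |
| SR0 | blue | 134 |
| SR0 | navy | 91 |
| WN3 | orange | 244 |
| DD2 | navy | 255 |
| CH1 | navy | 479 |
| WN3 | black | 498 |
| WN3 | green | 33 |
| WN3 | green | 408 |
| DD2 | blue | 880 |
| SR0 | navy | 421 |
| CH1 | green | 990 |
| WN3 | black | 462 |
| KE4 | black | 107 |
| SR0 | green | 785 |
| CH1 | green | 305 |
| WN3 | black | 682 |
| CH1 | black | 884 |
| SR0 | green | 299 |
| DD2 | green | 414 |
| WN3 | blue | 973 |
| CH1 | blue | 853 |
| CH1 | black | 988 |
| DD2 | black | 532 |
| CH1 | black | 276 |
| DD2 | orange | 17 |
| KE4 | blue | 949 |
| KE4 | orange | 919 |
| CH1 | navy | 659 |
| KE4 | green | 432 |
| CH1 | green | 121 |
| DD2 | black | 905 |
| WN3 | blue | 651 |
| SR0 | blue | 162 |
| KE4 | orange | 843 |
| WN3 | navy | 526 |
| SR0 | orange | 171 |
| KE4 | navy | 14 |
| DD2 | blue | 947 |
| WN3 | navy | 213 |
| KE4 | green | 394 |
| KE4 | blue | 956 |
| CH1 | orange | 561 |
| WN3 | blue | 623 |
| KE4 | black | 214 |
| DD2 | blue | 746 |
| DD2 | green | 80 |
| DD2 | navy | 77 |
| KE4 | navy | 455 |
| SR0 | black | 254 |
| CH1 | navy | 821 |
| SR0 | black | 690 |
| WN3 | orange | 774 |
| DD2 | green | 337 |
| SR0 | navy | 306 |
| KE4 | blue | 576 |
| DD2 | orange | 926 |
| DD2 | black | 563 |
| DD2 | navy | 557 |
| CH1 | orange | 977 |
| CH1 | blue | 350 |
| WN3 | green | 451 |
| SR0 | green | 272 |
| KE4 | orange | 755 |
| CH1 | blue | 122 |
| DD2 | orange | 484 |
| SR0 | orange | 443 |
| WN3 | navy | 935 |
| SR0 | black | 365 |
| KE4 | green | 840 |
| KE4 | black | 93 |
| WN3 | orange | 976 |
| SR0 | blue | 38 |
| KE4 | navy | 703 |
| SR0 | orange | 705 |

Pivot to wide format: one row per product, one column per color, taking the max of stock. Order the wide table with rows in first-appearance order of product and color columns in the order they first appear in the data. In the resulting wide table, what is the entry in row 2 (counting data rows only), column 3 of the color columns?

With rows in first-appearance order of product, row 2 is product=SR0. color columns in first-appearance order: orange, blue, navy, black, green; column 3 is navy.
Long rows with product=SR0, color=navy: max(91, 421, 306) = 421.

421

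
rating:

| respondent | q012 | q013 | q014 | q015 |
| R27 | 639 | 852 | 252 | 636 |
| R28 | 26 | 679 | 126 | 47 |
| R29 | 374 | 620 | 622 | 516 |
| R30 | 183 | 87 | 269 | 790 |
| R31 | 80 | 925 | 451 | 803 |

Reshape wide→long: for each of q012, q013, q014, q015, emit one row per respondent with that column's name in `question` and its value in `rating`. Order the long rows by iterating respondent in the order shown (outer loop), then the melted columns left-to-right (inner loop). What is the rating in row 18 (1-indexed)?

20 rows total (5 × 4). Row 18: index ⌊(18-1)/4⌋ = 4 into respondent → R31; (18-1) mod 4 = 1 into the melted columns → q013.
So row 18 is (R31, q013, 925); rating = 925.

925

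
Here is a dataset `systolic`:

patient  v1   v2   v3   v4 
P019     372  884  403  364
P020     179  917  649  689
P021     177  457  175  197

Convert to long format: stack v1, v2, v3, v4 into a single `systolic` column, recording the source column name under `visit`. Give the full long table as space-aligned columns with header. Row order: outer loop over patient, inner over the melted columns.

Each (patient, column) pair becomes one row: 3 × 4 = 12 rows.
For example, (P019, v1) → systolic=372.

patient  visit  systolic
P019     v1     372     
P019     v2     884     
P019     v3     403     
P019     v4     364     
P020     v1     179     
P020     v2     917     
P020     v3     649     
P020     v4     689     
P021     v1     177     
P021     v2     457     
P021     v3     175     
P021     v4     197     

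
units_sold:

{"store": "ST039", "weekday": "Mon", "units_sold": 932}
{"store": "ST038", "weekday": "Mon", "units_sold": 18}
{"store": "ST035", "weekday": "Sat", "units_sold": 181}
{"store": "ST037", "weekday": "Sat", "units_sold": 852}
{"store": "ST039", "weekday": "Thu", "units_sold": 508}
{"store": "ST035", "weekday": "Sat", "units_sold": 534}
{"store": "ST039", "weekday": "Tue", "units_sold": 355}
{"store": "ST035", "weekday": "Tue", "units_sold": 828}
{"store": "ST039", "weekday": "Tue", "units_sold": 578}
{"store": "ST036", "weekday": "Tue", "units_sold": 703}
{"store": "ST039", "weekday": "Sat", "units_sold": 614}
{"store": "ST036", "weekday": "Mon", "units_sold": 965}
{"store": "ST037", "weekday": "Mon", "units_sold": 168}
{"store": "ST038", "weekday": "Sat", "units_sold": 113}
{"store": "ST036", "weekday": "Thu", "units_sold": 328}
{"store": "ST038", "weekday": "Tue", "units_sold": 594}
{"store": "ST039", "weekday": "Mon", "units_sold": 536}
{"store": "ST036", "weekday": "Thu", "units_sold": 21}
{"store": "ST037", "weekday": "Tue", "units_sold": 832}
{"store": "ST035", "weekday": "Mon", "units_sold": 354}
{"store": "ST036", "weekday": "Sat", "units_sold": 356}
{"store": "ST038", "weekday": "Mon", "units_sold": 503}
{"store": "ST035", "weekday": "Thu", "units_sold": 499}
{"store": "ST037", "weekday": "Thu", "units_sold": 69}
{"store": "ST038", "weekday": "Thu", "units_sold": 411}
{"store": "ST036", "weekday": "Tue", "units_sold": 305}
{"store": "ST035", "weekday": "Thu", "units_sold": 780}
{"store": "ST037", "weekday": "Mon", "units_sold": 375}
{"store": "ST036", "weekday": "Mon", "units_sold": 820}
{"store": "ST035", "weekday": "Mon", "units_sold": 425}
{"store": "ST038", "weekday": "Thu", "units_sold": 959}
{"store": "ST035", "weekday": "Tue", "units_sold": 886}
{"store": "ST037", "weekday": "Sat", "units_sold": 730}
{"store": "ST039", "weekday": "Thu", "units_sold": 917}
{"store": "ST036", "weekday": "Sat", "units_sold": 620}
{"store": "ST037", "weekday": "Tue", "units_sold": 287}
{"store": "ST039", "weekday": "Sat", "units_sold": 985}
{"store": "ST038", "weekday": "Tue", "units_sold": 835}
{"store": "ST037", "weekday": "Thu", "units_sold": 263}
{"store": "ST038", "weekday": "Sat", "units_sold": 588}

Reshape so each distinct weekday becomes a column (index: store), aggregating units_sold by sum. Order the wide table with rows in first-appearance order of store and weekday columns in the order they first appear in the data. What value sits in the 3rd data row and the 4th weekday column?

1714

With rows in first-appearance order of store, row 3 is store=ST035. weekday columns in first-appearance order: Mon, Sat, Thu, Tue; column 4 is Tue.
Long rows with store=ST035, weekday=Tue: 828 + 886 = 1714.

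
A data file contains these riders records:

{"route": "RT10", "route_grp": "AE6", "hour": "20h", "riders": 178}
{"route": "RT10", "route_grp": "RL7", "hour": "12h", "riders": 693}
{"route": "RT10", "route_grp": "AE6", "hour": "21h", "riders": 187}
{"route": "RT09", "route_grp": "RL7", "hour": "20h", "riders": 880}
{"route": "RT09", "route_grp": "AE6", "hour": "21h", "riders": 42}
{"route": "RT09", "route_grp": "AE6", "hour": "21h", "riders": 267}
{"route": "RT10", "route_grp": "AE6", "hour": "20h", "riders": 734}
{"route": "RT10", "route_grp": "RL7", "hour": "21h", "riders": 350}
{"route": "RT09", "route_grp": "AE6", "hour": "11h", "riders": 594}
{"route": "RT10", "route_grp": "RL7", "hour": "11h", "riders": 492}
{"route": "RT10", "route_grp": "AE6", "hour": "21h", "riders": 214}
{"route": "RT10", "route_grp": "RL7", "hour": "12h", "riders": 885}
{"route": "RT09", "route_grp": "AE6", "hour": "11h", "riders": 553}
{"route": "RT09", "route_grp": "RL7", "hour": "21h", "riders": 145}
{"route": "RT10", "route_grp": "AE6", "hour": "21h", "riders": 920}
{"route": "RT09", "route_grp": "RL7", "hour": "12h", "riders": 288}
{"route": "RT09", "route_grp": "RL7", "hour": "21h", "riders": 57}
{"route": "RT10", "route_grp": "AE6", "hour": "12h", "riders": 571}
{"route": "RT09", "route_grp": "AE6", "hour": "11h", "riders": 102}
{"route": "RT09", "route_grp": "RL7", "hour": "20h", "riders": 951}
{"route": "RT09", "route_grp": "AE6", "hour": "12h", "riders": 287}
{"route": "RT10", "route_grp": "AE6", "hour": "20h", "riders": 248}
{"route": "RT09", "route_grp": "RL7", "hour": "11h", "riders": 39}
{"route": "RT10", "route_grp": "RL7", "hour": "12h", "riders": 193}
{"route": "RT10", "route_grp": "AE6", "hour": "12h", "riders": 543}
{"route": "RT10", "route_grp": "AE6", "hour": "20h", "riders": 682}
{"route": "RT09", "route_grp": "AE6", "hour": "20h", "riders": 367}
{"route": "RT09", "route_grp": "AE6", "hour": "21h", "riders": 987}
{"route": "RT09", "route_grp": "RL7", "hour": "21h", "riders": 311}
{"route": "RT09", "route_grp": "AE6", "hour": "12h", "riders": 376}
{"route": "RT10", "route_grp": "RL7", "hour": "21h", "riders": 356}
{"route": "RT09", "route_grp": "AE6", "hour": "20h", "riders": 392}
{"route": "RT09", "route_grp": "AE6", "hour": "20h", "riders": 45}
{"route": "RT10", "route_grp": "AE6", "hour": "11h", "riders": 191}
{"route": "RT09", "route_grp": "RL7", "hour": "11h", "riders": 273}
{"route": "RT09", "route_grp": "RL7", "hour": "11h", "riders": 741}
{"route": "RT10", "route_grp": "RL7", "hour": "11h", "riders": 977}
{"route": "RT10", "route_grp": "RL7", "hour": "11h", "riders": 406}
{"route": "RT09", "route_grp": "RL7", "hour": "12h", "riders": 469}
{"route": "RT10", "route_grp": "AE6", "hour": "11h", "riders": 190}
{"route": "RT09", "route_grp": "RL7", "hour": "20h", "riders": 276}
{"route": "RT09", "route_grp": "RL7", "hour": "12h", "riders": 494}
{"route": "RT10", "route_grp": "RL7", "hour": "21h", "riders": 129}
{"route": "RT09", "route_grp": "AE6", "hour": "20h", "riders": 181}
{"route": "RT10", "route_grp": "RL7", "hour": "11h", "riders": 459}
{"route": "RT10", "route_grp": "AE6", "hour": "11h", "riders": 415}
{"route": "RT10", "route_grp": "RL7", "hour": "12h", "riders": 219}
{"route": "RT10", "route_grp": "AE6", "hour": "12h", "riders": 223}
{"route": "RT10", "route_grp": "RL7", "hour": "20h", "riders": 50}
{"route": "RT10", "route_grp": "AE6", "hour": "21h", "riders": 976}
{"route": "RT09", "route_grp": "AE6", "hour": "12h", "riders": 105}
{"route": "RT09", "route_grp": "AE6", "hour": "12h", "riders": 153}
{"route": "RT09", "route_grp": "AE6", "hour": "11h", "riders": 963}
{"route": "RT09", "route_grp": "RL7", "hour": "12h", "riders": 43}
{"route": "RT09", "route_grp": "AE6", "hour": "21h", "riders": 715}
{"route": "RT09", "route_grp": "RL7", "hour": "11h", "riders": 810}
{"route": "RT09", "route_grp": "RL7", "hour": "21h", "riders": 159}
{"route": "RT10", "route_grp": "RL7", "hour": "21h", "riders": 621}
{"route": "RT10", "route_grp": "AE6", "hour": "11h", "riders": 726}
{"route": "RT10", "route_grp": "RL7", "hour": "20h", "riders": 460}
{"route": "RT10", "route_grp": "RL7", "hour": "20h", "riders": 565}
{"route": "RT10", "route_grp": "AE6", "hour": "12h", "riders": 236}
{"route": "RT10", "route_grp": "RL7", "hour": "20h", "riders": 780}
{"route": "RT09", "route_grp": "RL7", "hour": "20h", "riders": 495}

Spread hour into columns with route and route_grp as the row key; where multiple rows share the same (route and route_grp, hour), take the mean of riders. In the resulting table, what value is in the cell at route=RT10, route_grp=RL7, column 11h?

Rows with route=RT10, route_grp=RL7 and hour=11h: riders values are 492, 977, 406, 459.
(492 + 977 + 406 + 459) / 4 = 583.50.

583.50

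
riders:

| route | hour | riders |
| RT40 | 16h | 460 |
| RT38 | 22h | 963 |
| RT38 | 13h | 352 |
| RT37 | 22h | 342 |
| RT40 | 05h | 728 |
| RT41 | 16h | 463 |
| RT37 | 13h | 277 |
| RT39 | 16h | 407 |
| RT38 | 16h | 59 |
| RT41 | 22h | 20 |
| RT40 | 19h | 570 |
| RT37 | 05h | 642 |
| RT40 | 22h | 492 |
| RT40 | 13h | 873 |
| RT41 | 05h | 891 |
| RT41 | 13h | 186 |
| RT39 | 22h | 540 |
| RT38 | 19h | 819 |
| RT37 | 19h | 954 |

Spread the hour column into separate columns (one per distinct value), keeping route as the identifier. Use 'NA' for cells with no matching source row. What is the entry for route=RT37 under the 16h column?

No long-format row has route=RT37 and hour=16h, so the cell is NA.

NA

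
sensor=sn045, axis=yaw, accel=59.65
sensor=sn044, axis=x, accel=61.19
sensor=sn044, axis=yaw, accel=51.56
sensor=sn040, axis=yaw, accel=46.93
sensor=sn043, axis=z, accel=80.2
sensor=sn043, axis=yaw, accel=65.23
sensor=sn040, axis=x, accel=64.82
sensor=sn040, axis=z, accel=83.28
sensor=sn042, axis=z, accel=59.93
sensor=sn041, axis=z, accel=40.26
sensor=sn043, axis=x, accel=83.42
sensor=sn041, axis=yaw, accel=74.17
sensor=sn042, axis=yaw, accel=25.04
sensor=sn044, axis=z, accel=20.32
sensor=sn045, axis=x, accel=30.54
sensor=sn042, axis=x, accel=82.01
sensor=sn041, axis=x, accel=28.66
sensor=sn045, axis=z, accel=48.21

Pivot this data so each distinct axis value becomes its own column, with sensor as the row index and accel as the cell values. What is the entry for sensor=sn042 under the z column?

Wide layout: rows indexed by sensor, columns are the 3 distinct axis values (yaw, x, z).
Cell (sensor=sn042, axis=z) draws from the long row where sensor=sn042 and axis=z, which has accel=59.93.

59.93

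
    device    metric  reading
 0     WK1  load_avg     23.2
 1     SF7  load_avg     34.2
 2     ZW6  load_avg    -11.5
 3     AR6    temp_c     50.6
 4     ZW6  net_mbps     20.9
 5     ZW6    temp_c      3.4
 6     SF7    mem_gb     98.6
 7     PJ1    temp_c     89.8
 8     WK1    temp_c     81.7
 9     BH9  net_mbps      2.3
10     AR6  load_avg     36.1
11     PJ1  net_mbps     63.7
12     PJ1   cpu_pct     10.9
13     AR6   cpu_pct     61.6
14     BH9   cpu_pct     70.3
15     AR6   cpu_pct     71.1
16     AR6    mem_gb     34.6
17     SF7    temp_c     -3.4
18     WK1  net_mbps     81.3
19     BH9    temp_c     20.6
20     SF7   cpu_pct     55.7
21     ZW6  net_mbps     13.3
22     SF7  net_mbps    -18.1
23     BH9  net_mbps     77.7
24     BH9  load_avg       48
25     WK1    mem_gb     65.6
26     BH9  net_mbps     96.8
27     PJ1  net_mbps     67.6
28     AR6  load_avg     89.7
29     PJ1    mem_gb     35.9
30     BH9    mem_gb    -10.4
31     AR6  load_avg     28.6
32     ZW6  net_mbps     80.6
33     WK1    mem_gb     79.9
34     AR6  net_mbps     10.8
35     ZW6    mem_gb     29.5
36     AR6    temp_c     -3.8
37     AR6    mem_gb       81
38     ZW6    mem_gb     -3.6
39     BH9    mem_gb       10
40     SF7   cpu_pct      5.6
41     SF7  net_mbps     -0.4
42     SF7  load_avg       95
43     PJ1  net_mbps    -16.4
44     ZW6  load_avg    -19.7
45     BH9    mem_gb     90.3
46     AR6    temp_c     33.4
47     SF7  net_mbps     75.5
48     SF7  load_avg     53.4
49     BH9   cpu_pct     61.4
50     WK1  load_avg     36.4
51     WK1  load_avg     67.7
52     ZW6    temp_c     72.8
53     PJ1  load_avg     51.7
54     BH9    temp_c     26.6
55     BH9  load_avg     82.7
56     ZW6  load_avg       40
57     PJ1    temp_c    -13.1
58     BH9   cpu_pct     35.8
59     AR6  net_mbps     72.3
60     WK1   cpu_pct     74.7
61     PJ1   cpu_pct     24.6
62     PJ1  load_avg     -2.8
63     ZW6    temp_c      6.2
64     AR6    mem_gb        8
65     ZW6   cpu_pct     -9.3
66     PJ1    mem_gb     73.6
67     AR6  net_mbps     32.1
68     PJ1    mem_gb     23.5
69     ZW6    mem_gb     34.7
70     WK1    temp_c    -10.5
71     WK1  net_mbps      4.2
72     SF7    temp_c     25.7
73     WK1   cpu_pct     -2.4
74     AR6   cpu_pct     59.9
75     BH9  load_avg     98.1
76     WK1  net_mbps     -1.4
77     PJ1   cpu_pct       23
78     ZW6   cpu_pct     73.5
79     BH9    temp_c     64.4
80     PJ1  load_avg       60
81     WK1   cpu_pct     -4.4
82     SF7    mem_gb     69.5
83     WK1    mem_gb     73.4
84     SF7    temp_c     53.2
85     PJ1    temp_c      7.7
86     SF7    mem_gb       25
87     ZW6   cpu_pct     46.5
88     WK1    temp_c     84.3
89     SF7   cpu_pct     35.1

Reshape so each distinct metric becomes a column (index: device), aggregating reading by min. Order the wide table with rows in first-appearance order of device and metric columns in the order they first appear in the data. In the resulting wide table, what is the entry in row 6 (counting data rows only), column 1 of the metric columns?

48

With rows in first-appearance order of device, row 6 is device=BH9. metric columns in first-appearance order: load_avg, temp_c, net_mbps, mem_gb, cpu_pct; column 1 is load_avg.
Long rows with device=BH9, metric=load_avg: min(48, 82.7, 98.1) = 48.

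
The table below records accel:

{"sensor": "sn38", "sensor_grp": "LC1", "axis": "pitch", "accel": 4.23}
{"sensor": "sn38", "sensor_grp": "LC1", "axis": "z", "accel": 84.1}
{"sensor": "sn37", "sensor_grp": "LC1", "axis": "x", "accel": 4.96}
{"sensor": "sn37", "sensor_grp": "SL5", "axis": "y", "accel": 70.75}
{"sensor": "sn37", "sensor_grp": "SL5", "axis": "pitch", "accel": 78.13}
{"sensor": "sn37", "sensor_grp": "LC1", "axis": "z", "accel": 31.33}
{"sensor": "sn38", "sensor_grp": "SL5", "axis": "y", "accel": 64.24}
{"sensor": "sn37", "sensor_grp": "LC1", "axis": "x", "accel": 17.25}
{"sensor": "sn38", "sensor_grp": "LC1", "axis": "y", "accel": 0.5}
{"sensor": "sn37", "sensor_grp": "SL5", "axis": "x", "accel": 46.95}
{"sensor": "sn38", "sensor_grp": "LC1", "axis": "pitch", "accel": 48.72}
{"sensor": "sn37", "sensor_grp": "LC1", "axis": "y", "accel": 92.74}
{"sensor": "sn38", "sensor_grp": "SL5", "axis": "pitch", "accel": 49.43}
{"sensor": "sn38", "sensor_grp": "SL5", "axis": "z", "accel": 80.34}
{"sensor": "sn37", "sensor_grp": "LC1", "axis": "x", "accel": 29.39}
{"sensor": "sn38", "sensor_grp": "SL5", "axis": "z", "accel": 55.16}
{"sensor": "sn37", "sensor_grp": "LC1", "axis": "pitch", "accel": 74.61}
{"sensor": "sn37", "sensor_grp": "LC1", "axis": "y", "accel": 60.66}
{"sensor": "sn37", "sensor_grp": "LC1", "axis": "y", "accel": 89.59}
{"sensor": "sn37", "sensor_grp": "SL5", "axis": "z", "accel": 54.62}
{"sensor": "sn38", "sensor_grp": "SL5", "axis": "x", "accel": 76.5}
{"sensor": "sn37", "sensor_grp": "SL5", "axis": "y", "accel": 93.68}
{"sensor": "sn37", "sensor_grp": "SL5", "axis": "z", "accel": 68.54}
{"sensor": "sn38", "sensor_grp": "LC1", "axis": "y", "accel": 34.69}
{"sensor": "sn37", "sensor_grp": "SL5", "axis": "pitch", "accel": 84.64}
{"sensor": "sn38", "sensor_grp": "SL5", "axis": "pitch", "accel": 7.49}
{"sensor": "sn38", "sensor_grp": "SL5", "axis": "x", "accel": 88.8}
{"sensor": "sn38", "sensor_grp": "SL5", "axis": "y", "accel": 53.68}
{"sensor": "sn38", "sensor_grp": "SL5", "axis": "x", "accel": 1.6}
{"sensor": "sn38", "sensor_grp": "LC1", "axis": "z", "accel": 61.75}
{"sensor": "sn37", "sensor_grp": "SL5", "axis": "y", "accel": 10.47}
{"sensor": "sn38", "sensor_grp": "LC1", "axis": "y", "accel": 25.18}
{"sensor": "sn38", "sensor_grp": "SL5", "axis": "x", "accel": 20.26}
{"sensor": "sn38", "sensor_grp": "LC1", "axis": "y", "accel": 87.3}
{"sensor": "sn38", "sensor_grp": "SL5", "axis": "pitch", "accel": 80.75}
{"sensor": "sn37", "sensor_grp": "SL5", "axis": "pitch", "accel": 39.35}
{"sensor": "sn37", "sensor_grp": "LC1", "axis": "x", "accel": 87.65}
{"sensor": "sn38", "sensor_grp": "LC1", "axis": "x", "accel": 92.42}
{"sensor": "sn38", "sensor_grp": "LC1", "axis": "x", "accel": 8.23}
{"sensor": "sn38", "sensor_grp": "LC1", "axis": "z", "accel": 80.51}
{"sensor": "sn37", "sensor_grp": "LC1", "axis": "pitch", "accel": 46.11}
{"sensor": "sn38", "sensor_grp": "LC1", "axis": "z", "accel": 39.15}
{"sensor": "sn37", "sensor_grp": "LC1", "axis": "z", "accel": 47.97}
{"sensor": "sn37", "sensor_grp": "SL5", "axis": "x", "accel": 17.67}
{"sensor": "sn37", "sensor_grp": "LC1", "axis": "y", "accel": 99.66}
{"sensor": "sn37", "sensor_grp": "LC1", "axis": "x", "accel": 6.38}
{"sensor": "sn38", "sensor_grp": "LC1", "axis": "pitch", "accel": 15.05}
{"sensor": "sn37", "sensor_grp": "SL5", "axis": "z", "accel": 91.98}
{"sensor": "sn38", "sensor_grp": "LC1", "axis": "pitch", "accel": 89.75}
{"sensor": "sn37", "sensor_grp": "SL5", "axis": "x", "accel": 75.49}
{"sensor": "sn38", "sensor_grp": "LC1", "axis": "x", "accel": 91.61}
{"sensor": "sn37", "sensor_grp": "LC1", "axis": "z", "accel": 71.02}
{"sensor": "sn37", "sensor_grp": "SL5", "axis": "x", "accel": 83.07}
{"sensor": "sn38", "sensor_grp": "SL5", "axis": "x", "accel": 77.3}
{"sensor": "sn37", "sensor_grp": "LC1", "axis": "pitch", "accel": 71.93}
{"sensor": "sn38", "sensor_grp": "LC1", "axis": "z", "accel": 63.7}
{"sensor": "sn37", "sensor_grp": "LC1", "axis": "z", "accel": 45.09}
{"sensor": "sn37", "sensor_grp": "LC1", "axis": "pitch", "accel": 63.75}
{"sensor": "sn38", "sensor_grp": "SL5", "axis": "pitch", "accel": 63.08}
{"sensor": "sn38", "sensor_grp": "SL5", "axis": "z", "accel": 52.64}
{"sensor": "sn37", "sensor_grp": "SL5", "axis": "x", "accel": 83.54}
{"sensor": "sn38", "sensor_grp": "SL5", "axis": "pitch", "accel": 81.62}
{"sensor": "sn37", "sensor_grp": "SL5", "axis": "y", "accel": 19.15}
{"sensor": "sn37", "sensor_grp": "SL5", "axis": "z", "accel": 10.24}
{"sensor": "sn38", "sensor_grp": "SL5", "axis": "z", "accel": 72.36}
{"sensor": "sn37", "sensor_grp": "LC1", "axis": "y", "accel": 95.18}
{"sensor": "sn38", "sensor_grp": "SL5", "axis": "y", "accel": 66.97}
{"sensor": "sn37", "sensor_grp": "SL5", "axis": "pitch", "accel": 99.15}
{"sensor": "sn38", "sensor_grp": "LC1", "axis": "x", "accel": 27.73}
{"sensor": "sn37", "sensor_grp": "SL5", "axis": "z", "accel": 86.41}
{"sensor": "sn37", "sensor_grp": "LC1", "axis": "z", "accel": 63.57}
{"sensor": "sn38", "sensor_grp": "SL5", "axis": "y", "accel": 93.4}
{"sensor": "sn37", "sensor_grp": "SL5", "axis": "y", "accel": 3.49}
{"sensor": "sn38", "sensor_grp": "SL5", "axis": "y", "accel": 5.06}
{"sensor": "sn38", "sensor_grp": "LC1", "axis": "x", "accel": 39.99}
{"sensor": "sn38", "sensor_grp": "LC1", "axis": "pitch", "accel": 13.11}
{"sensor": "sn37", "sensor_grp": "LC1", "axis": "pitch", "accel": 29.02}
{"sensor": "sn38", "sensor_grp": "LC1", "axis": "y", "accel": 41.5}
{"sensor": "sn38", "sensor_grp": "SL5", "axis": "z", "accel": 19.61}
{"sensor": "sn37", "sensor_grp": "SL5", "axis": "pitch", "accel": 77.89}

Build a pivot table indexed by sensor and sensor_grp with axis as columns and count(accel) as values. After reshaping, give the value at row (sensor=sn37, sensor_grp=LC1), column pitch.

Rows with sensor=sn37, sensor_grp=LC1 and axis=pitch: accel values are 74.61, 46.11, 71.93, 63.75, 29.02.
5 rows match — count = 5.

5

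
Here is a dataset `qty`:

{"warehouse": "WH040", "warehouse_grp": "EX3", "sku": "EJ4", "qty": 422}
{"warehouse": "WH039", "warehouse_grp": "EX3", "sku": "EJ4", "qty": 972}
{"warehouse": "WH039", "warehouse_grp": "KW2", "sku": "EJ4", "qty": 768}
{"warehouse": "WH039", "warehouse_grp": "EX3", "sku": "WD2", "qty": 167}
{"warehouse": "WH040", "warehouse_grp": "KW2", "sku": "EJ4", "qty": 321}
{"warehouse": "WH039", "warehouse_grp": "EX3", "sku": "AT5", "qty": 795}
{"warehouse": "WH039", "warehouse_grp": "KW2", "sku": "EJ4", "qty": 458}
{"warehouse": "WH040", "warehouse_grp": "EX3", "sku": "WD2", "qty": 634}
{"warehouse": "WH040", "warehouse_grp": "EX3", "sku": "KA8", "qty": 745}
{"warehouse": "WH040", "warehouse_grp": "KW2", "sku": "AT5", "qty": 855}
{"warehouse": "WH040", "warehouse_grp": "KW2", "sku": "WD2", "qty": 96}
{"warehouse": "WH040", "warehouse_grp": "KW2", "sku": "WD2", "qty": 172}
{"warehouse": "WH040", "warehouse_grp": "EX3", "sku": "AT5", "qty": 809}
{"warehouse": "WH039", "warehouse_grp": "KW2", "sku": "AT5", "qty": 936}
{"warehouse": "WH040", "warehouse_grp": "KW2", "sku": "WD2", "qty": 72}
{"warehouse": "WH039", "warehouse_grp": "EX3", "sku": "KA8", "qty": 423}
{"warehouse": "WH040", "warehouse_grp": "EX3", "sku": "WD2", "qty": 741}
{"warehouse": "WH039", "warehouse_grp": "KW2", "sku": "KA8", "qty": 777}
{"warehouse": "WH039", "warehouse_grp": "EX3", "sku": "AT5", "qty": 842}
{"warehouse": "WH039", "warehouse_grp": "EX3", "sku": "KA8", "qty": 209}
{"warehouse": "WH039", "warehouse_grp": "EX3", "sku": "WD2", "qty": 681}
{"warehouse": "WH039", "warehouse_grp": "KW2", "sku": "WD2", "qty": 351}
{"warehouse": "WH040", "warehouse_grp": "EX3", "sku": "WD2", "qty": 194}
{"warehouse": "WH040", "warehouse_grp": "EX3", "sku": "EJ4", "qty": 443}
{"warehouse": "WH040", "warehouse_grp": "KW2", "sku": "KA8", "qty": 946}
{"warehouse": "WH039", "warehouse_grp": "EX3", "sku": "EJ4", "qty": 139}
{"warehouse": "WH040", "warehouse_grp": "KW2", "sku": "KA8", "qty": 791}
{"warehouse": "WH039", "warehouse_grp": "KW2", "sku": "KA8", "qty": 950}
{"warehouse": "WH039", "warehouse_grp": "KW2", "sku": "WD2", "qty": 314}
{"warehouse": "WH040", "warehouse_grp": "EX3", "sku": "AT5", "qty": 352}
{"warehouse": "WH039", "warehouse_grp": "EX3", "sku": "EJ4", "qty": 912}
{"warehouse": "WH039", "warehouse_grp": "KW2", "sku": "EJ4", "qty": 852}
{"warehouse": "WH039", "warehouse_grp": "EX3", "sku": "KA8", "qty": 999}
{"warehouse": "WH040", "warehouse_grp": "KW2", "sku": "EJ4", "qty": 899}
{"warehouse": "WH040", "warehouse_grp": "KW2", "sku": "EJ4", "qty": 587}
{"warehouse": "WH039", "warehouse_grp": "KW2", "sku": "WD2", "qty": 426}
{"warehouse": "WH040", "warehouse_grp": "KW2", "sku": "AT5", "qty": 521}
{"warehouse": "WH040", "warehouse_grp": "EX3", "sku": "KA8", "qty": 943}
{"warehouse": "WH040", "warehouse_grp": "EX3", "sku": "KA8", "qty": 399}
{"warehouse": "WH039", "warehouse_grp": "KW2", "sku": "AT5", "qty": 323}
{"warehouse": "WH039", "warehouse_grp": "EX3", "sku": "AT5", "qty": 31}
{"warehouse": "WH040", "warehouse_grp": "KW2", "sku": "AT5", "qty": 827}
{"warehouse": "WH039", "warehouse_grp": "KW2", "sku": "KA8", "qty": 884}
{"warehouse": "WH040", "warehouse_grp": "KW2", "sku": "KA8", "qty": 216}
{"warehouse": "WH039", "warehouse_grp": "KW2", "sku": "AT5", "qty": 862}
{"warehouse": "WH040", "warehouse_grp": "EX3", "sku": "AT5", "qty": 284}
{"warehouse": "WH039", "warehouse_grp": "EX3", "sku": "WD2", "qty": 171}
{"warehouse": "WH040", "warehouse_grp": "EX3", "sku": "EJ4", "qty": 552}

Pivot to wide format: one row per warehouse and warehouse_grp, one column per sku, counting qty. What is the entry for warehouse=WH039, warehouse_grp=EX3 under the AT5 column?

3

Rows with warehouse=WH039, warehouse_grp=EX3 and sku=AT5: qty values are 795, 842, 31.
3 rows match — count = 3.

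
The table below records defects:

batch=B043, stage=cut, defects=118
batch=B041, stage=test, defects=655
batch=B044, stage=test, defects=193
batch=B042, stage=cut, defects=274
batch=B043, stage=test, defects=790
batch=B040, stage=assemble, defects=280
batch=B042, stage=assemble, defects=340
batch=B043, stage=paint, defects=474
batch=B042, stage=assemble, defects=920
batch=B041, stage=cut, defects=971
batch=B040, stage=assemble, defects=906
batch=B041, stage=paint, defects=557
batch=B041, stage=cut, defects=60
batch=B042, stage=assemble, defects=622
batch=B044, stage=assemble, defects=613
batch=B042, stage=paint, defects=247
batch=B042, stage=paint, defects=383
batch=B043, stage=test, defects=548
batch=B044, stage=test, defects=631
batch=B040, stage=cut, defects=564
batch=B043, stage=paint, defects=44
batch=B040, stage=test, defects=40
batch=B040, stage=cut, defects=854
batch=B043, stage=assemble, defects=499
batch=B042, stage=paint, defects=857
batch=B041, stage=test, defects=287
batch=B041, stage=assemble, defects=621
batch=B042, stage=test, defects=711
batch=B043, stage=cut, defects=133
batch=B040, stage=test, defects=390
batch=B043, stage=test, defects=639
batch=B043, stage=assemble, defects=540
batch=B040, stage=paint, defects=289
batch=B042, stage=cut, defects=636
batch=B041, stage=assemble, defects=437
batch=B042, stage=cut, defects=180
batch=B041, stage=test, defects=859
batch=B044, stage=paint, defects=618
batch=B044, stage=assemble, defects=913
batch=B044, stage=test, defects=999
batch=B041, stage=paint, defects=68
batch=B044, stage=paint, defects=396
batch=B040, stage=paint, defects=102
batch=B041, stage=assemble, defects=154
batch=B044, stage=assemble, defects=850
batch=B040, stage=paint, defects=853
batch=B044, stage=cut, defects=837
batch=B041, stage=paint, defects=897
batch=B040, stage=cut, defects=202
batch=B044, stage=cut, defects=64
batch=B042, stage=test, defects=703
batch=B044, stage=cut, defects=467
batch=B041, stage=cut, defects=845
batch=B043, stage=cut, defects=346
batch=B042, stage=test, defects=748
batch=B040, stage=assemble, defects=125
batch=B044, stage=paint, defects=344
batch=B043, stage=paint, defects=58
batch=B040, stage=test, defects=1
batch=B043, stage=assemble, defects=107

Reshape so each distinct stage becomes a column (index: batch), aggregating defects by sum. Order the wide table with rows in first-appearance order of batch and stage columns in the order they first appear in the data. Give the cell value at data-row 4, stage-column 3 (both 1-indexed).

With rows in first-appearance order of batch, row 4 is batch=B042. stage columns in first-appearance order: cut, test, assemble, paint; column 3 is assemble.
Long rows with batch=B042, stage=assemble: 340 + 920 + 622 = 1882.

1882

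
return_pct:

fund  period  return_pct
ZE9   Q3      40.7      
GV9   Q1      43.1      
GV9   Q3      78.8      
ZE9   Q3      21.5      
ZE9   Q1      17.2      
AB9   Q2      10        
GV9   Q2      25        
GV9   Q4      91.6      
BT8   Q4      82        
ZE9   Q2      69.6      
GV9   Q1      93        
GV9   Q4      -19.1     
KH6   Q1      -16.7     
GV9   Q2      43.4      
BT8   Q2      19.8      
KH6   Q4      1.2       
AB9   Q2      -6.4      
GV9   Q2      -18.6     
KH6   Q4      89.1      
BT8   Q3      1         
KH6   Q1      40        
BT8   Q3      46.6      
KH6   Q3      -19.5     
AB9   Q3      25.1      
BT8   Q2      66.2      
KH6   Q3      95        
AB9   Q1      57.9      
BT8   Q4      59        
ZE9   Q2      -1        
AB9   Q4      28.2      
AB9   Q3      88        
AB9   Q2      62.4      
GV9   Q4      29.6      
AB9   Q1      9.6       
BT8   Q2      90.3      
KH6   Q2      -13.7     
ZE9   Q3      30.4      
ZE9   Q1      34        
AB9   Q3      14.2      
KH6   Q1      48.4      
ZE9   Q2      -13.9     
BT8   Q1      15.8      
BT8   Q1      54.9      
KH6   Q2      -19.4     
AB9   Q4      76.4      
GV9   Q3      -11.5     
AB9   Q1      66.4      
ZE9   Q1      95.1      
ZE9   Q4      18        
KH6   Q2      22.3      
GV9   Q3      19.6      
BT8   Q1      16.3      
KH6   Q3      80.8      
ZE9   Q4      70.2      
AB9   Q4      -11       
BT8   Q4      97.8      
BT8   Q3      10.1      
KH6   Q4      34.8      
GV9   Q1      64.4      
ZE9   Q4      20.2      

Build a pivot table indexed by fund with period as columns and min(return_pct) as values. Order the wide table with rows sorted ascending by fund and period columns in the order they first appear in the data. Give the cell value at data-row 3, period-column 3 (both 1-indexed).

-18.6

With rows sorted ascending by fund, row 3 is fund=GV9. period columns in first-appearance order: Q3, Q1, Q2, Q4; column 3 is Q2.
Long rows with fund=GV9, period=Q2: min(25, 43.4, -18.6) = -18.6.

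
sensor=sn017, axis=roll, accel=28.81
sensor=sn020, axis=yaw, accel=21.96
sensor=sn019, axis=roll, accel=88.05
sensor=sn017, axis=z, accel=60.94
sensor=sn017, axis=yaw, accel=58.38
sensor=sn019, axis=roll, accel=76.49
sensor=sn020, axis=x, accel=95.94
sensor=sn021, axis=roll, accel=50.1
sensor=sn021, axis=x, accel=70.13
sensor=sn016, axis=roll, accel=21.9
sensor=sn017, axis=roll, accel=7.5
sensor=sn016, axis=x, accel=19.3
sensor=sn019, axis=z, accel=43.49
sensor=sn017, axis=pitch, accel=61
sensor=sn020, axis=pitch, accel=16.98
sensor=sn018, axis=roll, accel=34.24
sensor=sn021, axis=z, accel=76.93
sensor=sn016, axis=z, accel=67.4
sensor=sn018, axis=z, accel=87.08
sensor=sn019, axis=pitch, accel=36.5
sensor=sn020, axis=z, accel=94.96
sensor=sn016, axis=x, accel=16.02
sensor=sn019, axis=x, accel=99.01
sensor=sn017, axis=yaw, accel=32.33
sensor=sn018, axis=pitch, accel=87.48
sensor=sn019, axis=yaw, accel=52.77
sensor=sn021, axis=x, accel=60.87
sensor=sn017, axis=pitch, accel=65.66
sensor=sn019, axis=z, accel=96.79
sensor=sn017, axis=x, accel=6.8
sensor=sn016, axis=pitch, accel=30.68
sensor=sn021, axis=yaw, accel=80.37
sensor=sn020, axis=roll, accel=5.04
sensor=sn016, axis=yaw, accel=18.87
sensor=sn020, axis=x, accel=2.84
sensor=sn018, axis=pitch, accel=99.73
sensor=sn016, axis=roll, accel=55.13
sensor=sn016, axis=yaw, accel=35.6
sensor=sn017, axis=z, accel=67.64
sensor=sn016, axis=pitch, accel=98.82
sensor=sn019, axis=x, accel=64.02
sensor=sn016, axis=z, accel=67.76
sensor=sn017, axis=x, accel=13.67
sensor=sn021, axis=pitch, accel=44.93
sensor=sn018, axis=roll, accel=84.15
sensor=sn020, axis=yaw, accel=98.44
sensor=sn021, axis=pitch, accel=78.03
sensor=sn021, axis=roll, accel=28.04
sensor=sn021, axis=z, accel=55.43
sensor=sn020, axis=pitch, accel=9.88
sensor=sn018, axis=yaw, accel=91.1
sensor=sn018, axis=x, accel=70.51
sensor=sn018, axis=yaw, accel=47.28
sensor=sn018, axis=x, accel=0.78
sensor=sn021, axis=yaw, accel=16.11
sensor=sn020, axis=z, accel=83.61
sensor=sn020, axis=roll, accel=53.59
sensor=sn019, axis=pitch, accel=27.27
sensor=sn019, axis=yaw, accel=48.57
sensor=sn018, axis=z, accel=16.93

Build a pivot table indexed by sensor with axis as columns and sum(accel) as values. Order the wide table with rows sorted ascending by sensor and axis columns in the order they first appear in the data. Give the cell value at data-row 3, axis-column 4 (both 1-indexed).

71.29

With rows sorted ascending by sensor, row 3 is sensor=sn018. axis columns in first-appearance order: roll, yaw, z, x, pitch; column 4 is x.
Long rows with sensor=sn018, axis=x: 70.51 + 0.78 = 71.29.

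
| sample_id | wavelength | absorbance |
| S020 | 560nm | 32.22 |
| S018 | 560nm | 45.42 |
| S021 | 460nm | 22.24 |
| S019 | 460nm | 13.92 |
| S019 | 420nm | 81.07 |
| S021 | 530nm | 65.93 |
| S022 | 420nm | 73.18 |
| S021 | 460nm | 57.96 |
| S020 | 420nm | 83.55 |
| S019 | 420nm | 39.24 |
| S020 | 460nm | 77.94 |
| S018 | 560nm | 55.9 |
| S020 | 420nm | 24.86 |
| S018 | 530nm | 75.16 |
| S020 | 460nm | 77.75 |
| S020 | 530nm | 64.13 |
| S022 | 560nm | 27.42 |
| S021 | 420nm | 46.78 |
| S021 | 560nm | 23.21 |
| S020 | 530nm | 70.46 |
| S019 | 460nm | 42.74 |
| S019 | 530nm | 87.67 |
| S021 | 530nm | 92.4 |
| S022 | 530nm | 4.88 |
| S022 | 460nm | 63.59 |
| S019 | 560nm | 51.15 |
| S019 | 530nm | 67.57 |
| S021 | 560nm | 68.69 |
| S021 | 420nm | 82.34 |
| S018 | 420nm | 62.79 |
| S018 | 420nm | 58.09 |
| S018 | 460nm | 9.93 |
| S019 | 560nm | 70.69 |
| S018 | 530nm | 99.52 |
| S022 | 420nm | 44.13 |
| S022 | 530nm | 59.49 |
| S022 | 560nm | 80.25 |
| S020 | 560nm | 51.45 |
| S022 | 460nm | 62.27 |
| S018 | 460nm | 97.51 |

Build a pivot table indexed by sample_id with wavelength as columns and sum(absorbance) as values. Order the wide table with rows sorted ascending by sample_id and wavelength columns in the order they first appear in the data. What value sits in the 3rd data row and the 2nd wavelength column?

With rows sorted ascending by sample_id, row 3 is sample_id=S020. wavelength columns in first-appearance order: 560nm, 460nm, 420nm, 530nm; column 2 is 460nm.
Long rows with sample_id=S020, wavelength=460nm: 77.94 + 77.75 = 155.69.

155.69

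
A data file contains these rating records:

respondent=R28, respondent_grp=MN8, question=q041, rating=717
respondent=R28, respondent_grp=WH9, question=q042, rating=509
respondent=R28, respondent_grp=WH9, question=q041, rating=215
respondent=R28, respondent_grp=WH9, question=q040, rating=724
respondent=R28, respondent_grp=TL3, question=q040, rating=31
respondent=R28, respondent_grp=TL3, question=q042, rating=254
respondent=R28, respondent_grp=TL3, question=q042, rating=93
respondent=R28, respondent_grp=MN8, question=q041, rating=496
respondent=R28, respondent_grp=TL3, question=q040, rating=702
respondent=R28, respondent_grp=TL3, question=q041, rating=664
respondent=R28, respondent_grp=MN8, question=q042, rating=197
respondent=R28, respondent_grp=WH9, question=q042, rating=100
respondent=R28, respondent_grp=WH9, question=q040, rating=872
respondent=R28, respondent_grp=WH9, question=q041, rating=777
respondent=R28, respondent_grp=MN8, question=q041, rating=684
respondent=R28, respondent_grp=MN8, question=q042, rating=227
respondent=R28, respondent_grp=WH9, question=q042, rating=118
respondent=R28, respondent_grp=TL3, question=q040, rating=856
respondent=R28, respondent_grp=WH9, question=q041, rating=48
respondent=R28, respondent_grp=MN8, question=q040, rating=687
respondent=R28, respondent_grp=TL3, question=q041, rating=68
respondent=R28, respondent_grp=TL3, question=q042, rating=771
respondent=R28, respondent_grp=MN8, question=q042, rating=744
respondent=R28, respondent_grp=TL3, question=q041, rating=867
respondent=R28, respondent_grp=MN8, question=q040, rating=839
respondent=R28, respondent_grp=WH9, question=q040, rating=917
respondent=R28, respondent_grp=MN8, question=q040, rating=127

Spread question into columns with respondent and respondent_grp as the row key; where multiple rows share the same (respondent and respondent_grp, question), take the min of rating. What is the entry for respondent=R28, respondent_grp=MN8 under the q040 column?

Rows with respondent=R28, respondent_grp=MN8 and question=q040: rating values are 687, 839, 127.
min(687, 839, 127) = 127.

127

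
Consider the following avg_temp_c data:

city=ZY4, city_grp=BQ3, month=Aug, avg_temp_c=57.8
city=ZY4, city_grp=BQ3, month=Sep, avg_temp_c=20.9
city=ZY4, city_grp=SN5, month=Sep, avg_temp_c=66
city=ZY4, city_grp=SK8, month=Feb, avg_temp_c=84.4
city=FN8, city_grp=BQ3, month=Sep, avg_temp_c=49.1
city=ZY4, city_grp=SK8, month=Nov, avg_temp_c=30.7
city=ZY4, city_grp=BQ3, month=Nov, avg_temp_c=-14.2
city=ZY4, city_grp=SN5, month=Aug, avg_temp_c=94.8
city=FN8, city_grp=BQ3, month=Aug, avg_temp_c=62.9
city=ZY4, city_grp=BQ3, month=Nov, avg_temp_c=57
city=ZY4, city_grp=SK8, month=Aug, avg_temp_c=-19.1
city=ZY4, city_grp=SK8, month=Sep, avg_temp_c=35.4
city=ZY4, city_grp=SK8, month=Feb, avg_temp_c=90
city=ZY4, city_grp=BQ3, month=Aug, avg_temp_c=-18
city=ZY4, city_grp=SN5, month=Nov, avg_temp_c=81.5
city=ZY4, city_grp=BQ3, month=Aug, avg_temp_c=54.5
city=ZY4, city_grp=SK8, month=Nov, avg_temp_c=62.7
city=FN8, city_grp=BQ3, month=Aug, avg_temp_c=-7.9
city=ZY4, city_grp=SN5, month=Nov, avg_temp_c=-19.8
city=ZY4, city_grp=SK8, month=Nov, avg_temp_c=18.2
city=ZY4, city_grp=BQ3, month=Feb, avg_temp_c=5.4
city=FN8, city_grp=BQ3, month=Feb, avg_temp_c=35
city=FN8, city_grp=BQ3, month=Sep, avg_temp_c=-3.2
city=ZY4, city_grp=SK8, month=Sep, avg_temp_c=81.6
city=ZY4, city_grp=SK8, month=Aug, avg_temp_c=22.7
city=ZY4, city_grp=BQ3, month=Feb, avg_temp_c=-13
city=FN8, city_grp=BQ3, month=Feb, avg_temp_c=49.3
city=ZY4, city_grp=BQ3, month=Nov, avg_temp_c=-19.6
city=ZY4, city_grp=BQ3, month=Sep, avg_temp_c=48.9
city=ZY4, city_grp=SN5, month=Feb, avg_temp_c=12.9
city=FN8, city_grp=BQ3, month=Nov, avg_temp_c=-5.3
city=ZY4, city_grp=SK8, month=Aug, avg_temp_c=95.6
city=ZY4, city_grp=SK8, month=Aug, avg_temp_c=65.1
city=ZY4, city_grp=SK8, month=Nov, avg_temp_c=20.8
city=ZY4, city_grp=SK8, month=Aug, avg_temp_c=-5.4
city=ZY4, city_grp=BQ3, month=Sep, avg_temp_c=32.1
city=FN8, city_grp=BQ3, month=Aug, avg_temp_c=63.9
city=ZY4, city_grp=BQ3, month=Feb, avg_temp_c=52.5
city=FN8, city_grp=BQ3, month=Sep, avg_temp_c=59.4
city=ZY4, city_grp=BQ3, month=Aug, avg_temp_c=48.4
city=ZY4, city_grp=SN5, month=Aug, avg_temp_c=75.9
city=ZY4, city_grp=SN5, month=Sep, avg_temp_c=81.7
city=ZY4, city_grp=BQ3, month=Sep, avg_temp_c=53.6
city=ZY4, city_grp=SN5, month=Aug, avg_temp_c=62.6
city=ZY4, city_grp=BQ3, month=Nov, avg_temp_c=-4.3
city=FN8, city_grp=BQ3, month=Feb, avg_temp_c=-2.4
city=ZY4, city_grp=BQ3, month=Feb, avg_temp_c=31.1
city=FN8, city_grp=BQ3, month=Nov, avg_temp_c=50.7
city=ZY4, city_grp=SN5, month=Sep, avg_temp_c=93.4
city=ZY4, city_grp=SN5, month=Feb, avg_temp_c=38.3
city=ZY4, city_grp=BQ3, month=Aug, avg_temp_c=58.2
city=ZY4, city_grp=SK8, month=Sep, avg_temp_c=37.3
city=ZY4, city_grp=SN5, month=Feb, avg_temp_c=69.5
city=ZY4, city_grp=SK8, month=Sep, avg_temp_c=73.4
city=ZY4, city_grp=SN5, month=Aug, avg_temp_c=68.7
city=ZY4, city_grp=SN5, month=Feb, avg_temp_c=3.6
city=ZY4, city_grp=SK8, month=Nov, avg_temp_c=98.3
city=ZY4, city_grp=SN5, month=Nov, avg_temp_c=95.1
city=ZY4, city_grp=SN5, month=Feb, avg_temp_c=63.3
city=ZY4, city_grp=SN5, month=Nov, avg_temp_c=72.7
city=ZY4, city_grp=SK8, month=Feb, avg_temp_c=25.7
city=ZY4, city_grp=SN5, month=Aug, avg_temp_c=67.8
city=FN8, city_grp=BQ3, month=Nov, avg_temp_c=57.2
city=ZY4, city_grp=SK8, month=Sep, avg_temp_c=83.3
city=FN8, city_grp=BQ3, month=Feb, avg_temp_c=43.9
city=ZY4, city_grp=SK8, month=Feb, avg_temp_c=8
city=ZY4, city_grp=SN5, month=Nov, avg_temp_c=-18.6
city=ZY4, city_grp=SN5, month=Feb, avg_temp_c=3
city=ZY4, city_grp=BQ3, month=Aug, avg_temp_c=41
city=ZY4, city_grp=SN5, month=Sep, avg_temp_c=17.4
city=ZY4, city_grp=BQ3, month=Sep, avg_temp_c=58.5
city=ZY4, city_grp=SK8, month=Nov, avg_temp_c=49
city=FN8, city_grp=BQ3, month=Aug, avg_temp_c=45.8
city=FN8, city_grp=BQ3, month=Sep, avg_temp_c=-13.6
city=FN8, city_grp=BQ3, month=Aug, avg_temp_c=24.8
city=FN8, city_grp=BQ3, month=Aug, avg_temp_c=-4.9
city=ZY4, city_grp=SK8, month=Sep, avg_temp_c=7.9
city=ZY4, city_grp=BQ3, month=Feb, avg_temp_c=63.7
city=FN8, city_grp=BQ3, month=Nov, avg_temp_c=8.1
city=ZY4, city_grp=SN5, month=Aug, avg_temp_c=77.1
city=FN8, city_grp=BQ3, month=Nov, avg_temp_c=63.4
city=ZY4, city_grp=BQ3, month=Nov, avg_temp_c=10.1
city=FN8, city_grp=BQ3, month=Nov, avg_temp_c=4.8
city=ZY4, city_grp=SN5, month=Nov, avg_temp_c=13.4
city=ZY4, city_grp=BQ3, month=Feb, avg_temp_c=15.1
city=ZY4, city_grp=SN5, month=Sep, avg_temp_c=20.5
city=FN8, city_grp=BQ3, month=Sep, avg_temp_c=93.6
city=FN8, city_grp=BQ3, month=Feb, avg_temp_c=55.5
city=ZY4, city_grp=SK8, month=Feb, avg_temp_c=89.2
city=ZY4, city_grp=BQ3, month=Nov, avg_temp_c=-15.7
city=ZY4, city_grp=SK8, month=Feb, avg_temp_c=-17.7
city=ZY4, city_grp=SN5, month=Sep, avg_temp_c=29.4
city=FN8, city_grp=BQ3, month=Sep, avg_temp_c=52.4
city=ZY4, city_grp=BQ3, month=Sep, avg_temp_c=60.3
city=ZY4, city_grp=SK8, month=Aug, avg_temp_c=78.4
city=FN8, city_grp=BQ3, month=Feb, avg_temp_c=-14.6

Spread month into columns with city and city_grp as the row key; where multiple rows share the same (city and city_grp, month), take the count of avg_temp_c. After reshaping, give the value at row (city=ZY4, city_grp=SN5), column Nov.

Rows with city=ZY4, city_grp=SN5 and month=Nov: avg_temp_c values are 81.5, -19.8, 95.1, 72.7, -18.6, 13.4.
6 rows match — count = 6.

6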